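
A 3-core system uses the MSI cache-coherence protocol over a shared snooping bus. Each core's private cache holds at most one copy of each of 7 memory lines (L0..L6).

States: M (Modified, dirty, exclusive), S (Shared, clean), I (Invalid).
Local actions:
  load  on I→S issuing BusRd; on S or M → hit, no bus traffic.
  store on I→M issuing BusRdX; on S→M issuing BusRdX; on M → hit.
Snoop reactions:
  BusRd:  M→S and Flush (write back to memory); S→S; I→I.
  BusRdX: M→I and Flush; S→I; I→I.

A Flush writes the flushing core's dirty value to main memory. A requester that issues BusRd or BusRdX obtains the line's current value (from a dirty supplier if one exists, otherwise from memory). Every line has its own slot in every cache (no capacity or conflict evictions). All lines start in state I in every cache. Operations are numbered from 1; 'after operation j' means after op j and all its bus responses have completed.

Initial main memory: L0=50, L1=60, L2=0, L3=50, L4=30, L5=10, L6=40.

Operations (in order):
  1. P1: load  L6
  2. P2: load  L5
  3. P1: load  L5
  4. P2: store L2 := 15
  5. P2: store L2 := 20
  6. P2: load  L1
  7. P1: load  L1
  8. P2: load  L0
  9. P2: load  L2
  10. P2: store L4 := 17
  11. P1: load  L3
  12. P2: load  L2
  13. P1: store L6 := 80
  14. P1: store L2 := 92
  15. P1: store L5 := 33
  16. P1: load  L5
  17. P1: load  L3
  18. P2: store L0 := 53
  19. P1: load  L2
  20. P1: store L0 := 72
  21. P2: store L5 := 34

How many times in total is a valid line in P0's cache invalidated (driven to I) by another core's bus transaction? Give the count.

[1] P1: load  L6 | P0:I, P1:S(40), P2:I | bus: BusRd
[2] P2: load  L5 | P0:I, P1:I, P2:S(10) | bus: BusRd
[3] P1: load  L5 | P0:I, P1:S(10), P2:S(10) | bus: BusRd
[4] P2: store L2 := 15 | P0:I, P1:I, P2:M(15) | bus: BusRdX
[5] P2: store L2 := 20 | P0:I, P1:I, P2:M(20) | bus: none
[6] P2: load  L1 | P0:I, P1:I, P2:S(60) | bus: BusRd
[7] P1: load  L1 | P0:I, P1:S(60), P2:S(60) | bus: BusRd
[8] P2: load  L0 | P0:I, P1:I, P2:S(50) | bus: BusRd
[9] P2: load  L2 | P0:I, P1:I, P2:M(20) | bus: none
[10] P2: store L4 := 17 | P0:I, P1:I, P2:M(17) | bus: BusRdX
[11] P1: load  L3 | P0:I, P1:S(50), P2:I | bus: BusRd
[12] P2: load  L2 | P0:I, P1:I, P2:M(20) | bus: none
[13] P1: store L6 := 80 | P0:I, P1:M(80), P2:I | bus: BusRdX
[14] P1: store L2 := 92 | P0:I, P1:M(92), P2:I | bus: BusRdX,Flush
[15] P1: store L5 := 33 | P0:I, P1:M(33), P2:I | bus: BusRdX
[16] P1: load  L5 | P0:I, P1:M(33), P2:I | bus: none
[17] P1: load  L3 | P0:I, P1:S(50), P2:I | bus: none
[18] P2: store L0 := 53 | P0:I, P1:I, P2:M(53) | bus: BusRdX
[19] P1: load  L2 | P0:I, P1:M(92), P2:I | bus: none
[20] P1: store L0 := 72 | P0:I, P1:M(72), P2:I | bus: BusRdX,Flush
[21] P2: store L5 := 34 | P0:I, P1:I, P2:M(34) | bus: BusRdX,Flush

invalidations = 0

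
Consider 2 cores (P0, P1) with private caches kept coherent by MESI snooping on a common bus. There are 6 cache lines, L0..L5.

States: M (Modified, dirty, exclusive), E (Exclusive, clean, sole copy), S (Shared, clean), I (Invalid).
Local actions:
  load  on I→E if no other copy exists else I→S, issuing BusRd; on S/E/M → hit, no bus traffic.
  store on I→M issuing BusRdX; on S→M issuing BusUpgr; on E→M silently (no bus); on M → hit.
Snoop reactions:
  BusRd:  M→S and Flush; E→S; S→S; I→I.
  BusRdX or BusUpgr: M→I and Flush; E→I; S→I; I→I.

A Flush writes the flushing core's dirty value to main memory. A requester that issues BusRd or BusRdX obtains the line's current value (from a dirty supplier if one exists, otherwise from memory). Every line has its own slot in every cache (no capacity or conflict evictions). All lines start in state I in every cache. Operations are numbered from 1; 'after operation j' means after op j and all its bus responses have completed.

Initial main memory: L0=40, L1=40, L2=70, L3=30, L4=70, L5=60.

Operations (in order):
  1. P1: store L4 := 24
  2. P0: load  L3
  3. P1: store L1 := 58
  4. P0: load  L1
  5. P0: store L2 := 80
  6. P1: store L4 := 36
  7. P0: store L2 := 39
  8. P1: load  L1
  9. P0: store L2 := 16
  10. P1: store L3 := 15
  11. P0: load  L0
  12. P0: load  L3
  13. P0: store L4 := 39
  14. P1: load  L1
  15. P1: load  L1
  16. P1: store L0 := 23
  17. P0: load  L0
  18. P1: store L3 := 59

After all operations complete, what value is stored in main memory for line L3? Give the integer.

memory[L3] = 15

[1] P1: store L4 := 24 | P0:I, P1:M(24) | bus: BusRdX
[2] P0: load  L3 | P0:E(30), P1:I | bus: BusRd
[3] P1: store L1 := 58 | P0:I, P1:M(58) | bus: BusRdX
[4] P0: load  L1 | P0:S(58), P1:S(58) | bus: BusRd,Flush
[5] P0: store L2 := 80 | P0:M(80), P1:I | bus: BusRdX
[6] P1: store L4 := 36 | P0:I, P1:M(36) | bus: none
[7] P0: store L2 := 39 | P0:M(39), P1:I | bus: none
[8] P1: load  L1 | P0:S(58), P1:S(58) | bus: none
[9] P0: store L2 := 16 | P0:M(16), P1:I | bus: none
[10] P1: store L3 := 15 | P0:I, P1:M(15) | bus: BusRdX
[11] P0: load  L0 | P0:E(40), P1:I | bus: BusRd
[12] P0: load  L3 | P0:S(15), P1:S(15) | bus: BusRd,Flush
[13] P0: store L4 := 39 | P0:M(39), P1:I | bus: BusRdX,Flush
[14] P1: load  L1 | P0:S(58), P1:S(58) | bus: none
[15] P1: load  L1 | P0:S(58), P1:S(58) | bus: none
[16] P1: store L0 := 23 | P0:I, P1:M(23) | bus: BusRdX
[17] P0: load  L0 | P0:S(23), P1:S(23) | bus: BusRd,Flush
[18] P1: store L3 := 59 | P0:I, P1:M(59) | bus: BusUpgr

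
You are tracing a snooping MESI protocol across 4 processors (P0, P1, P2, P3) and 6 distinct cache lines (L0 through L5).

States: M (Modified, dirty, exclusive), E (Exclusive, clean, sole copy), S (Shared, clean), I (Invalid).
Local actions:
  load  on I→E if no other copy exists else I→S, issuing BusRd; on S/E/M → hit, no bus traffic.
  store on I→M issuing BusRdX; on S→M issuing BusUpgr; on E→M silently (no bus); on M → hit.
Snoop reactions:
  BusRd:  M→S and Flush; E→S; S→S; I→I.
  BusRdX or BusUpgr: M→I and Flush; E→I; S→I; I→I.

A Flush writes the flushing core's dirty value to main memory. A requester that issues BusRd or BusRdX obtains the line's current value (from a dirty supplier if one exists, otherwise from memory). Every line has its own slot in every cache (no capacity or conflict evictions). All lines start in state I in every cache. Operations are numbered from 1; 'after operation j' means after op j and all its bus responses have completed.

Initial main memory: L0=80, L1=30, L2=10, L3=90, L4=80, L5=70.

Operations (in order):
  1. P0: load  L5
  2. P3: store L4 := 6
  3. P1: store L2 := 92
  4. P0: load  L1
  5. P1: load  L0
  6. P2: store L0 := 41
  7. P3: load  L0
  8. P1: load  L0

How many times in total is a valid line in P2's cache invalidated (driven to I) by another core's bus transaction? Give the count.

invalidations = 0

[1] P0: load  L5 | P0:E(70), P1:I, P2:I, P3:I | bus: BusRd
[2] P3: store L4 := 6 | P0:I, P1:I, P2:I, P3:M(6) | bus: BusRdX
[3] P1: store L2 := 92 | P0:I, P1:M(92), P2:I, P3:I | bus: BusRdX
[4] P0: load  L1 | P0:E(30), P1:I, P2:I, P3:I | bus: BusRd
[5] P1: load  L0 | P0:I, P1:E(80), P2:I, P3:I | bus: BusRd
[6] P2: store L0 := 41 | P0:I, P1:I, P2:M(41), P3:I | bus: BusRdX
[7] P3: load  L0 | P0:I, P1:I, P2:S(41), P3:S(41) | bus: BusRd,Flush
[8] P1: load  L0 | P0:I, P1:S(41), P2:S(41), P3:S(41) | bus: BusRd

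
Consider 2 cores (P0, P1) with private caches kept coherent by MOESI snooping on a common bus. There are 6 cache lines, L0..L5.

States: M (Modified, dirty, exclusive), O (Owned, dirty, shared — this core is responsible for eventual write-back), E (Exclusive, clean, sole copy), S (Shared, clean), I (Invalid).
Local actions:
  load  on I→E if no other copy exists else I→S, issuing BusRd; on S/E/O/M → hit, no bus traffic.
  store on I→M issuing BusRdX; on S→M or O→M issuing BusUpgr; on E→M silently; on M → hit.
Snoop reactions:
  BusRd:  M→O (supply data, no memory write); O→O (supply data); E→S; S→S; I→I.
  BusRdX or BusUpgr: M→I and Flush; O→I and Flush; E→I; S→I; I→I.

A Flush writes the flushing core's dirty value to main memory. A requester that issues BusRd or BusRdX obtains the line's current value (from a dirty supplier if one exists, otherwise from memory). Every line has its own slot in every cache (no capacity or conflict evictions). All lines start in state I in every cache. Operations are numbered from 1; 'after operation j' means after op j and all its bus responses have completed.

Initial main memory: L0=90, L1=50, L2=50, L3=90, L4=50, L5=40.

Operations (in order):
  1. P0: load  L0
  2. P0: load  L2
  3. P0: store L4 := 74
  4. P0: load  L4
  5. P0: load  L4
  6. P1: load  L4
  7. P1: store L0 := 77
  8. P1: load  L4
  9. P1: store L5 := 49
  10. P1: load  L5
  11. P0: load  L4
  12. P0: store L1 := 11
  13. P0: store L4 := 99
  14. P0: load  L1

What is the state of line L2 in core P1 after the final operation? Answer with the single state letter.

state = I

1. P0: load  L0  bus=[BusRd]  L0: P0=E P1=I  mem[L0]=90
2. P0: load  L2  bus=[BusRd]  L2: P0=E P1=I  mem[L2]=50
3. P0: store L4 := 74  bus=[BusRdX]  L4: P0=M P1=I  mem[L4]=50
4. P0: load  L4  bus=[-]  L4: P0=M P1=I  mem[L4]=50
5. P0: load  L4  bus=[-]  L4: P0=M P1=I  mem[L4]=50
6. P1: load  L4  bus=[BusRd]  L4: P0=O P1=S  mem[L4]=50
7. P1: store L0 := 77  bus=[BusRdX]  L0: P0=I P1=M  mem[L0]=90
8. P1: load  L4  bus=[-]  L4: P0=O P1=S  mem[L4]=50
9. P1: store L5 := 49  bus=[BusRdX]  L5: P0=I P1=M  mem[L5]=40
10. P1: load  L5  bus=[-]  L5: P0=I P1=M  mem[L5]=40
11. P0: load  L4  bus=[-]  L4: P0=O P1=S  mem[L4]=50
12. P0: store L1 := 11  bus=[BusRdX]  L1: P0=M P1=I  mem[L1]=50
13. P0: store L4 := 99  bus=[BusUpgr]  L4: P0=M P1=I  mem[L4]=50
14. P0: load  L1  bus=[-]  L1: P0=M P1=I  mem[L1]=50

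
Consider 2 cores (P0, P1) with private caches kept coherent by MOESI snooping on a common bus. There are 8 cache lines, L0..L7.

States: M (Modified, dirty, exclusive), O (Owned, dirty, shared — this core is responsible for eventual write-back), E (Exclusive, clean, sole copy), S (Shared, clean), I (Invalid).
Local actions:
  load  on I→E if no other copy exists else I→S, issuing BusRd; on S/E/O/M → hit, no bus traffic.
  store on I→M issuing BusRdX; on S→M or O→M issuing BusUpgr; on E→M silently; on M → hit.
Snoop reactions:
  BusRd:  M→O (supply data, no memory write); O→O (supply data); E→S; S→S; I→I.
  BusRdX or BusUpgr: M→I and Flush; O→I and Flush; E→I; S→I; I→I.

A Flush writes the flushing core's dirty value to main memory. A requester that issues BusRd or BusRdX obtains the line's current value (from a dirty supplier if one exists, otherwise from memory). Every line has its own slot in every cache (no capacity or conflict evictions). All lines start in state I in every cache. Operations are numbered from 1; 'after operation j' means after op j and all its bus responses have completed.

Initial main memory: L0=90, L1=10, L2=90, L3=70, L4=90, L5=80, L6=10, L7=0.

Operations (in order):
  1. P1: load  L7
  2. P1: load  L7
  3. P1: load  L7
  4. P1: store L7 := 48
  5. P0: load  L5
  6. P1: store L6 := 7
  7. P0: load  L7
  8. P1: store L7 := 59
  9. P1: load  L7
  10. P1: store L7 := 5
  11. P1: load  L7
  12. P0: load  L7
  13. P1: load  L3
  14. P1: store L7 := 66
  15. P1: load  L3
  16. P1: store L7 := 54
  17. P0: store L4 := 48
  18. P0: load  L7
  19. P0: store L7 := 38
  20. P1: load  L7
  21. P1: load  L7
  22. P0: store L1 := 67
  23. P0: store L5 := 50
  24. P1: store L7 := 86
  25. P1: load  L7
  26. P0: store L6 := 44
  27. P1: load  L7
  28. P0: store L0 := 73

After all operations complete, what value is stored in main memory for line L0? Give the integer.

memory[L0] = 90

1. P1: load  L7  bus=[BusRd]  L7: P0=I P1=E  mem[L7]=0
2. P1: load  L7  bus=[-]  L7: P0=I P1=E  mem[L7]=0
3. P1: load  L7  bus=[-]  L7: P0=I P1=E  mem[L7]=0
4. P1: store L7 := 48  bus=[-]  L7: P0=I P1=M  mem[L7]=0
5. P0: load  L5  bus=[BusRd]  L5: P0=E P1=I  mem[L5]=80
6. P1: store L6 := 7  bus=[BusRdX]  L6: P0=I P1=M  mem[L6]=10
7. P0: load  L7  bus=[BusRd]  L7: P0=S P1=O  mem[L7]=0
8. P1: store L7 := 59  bus=[BusUpgr]  L7: P0=I P1=M  mem[L7]=0
9. P1: load  L7  bus=[-]  L7: P0=I P1=M  mem[L7]=0
10. P1: store L7 := 5  bus=[-]  L7: P0=I P1=M  mem[L7]=0
11. P1: load  L7  bus=[-]  L7: P0=I P1=M  mem[L7]=0
12. P0: load  L7  bus=[BusRd]  L7: P0=S P1=O  mem[L7]=0
13. P1: load  L3  bus=[BusRd]  L3: P0=I P1=E  mem[L3]=70
14. P1: store L7 := 66  bus=[BusUpgr]  L7: P0=I P1=M  mem[L7]=0
15. P1: load  L3  bus=[-]  L3: P0=I P1=E  mem[L3]=70
16. P1: store L7 := 54  bus=[-]  L7: P0=I P1=M  mem[L7]=0
17. P0: store L4 := 48  bus=[BusRdX]  L4: P0=M P1=I  mem[L4]=90
18. P0: load  L7  bus=[BusRd]  L7: P0=S P1=O  mem[L7]=0
19. P0: store L7 := 38  bus=[BusUpgr,Flush]  L7: P0=M P1=I  mem[L7]=54
20. P1: load  L7  bus=[BusRd]  L7: P0=O P1=S  mem[L7]=54
21. P1: load  L7  bus=[-]  L7: P0=O P1=S  mem[L7]=54
22. P0: store L1 := 67  bus=[BusRdX]  L1: P0=M P1=I  mem[L1]=10
23. P0: store L5 := 50  bus=[-]  L5: P0=M P1=I  mem[L5]=80
24. P1: store L7 := 86  bus=[BusUpgr,Flush]  L7: P0=I P1=M  mem[L7]=38
25. P1: load  L7  bus=[-]  L7: P0=I P1=M  mem[L7]=38
26. P0: store L6 := 44  bus=[BusRdX,Flush]  L6: P0=M P1=I  mem[L6]=7
27. P1: load  L7  bus=[-]  L7: P0=I P1=M  mem[L7]=38
28. P0: store L0 := 73  bus=[BusRdX]  L0: P0=M P1=I  mem[L0]=90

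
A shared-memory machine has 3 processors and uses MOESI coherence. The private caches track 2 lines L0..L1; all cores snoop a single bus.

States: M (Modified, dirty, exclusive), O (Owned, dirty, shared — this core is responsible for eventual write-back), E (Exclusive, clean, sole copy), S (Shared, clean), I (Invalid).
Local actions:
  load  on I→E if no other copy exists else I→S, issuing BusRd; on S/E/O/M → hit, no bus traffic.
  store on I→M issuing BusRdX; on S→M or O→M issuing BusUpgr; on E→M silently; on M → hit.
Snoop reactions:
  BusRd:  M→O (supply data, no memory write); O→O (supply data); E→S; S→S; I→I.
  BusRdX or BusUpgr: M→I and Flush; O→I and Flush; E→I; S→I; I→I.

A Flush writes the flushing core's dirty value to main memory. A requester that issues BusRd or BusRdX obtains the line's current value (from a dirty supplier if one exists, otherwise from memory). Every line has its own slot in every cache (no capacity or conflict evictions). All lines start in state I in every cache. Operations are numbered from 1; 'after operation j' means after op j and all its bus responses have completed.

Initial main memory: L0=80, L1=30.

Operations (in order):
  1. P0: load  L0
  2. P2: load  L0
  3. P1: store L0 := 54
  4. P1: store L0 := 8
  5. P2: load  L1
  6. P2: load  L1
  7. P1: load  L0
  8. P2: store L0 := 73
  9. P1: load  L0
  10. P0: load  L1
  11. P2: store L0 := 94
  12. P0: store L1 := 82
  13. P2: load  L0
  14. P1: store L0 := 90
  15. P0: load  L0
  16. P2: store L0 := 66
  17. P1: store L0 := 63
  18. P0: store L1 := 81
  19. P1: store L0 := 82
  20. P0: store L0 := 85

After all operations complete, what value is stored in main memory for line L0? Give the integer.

memory[L0] = 82

[1] P0: load  L0 | P0:E(80), P1:I, P2:I | bus: BusRd
[2] P2: load  L0 | P0:S(80), P1:I, P2:S(80) | bus: BusRd
[3] P1: store L0 := 54 | P0:I, P1:M(54), P2:I | bus: BusRdX
[4] P1: store L0 := 8 | P0:I, P1:M(8), P2:I | bus: none
[5] P2: load  L1 | P0:I, P1:I, P2:E(30) | bus: BusRd
[6] P2: load  L1 | P0:I, P1:I, P2:E(30) | bus: none
[7] P1: load  L0 | P0:I, P1:M(8), P2:I | bus: none
[8] P2: store L0 := 73 | P0:I, P1:I, P2:M(73) | bus: BusRdX,Flush
[9] P1: load  L0 | P0:I, P1:S(73), P2:O(73) | bus: BusRd
[10] P0: load  L1 | P0:S(30), P1:I, P2:S(30) | bus: BusRd
[11] P2: store L0 := 94 | P0:I, P1:I, P2:M(94) | bus: BusUpgr
[12] P0: store L1 := 82 | P0:M(82), P1:I, P2:I | bus: BusUpgr
[13] P2: load  L0 | P0:I, P1:I, P2:M(94) | bus: none
[14] P1: store L0 := 90 | P0:I, P1:M(90), P2:I | bus: BusRdX,Flush
[15] P0: load  L0 | P0:S(90), P1:O(90), P2:I | bus: BusRd
[16] P2: store L0 := 66 | P0:I, P1:I, P2:M(66) | bus: BusRdX,Flush
[17] P1: store L0 := 63 | P0:I, P1:M(63), P2:I | bus: BusRdX,Flush
[18] P0: store L1 := 81 | P0:M(81), P1:I, P2:I | bus: none
[19] P1: store L0 := 82 | P0:I, P1:M(82), P2:I | bus: none
[20] P0: store L0 := 85 | P0:M(85), P1:I, P2:I | bus: BusRdX,Flush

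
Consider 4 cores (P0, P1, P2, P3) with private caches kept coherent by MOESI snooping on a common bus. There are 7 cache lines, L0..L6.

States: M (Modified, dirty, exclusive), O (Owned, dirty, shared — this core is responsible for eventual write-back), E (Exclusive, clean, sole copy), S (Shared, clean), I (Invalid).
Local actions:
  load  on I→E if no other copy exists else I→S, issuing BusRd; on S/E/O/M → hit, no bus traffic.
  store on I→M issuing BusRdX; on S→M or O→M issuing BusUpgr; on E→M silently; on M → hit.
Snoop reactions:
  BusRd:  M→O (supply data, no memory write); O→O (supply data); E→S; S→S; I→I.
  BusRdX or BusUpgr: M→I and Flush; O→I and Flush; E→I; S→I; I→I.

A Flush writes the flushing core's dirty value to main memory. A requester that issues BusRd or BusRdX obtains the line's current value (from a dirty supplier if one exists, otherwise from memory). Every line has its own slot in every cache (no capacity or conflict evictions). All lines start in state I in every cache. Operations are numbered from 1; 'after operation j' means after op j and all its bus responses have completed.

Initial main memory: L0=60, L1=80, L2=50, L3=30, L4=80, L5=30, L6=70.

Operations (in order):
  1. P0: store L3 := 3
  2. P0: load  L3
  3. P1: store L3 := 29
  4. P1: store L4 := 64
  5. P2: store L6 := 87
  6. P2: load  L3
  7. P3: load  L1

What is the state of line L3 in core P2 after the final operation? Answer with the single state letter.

1. P0: store L3 := 3  bus=[BusRdX]  L3: P0=M P1=I P2=I P3=I  mem[L3]=30
2. P0: load  L3  bus=[-]  L3: P0=M P1=I P2=I P3=I  mem[L3]=30
3. P1: store L3 := 29  bus=[BusRdX,Flush]  L3: P0=I P1=M P2=I P3=I  mem[L3]=3
4. P1: store L4 := 64  bus=[BusRdX]  L4: P0=I P1=M P2=I P3=I  mem[L4]=80
5. P2: store L6 := 87  bus=[BusRdX]  L6: P0=I P1=I P2=M P3=I  mem[L6]=70
6. P2: load  L3  bus=[BusRd]  L3: P0=I P1=O P2=S P3=I  mem[L3]=3
7. P3: load  L1  bus=[BusRd]  L1: P0=I P1=I P2=I P3=E  mem[L1]=80

state = S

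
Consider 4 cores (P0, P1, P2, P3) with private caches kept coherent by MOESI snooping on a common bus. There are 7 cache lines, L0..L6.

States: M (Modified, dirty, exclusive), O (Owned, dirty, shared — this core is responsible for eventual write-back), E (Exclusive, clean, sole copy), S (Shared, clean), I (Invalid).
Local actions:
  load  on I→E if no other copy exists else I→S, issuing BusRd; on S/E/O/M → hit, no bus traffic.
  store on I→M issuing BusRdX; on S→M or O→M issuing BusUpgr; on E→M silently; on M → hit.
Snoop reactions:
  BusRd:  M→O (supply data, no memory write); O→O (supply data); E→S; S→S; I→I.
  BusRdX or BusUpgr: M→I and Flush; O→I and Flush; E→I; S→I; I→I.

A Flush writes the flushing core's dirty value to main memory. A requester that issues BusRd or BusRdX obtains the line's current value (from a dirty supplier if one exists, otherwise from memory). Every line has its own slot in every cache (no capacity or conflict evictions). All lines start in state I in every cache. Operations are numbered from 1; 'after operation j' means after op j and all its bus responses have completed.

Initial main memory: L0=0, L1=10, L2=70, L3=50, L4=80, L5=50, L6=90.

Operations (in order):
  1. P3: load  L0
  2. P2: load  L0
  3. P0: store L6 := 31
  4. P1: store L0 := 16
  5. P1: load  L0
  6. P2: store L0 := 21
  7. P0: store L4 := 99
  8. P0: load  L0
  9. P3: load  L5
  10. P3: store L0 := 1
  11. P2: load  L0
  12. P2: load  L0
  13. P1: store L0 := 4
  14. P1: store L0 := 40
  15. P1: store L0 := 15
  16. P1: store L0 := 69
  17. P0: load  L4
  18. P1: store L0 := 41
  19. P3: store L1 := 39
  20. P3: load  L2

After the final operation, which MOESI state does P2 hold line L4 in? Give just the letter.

1. P3: load  L0  bus=[BusRd]  L0: P0=I P1=I P2=I P3=E  mem[L0]=0
2. P2: load  L0  bus=[BusRd]  L0: P0=I P1=I P2=S P3=S  mem[L0]=0
3. P0: store L6 := 31  bus=[BusRdX]  L6: P0=M P1=I P2=I P3=I  mem[L6]=90
4. P1: store L0 := 16  bus=[BusRdX]  L0: P0=I P1=M P2=I P3=I  mem[L0]=0
5. P1: load  L0  bus=[-]  L0: P0=I P1=M P2=I P3=I  mem[L0]=0
6. P2: store L0 := 21  bus=[BusRdX,Flush]  L0: P0=I P1=I P2=M P3=I  mem[L0]=16
7. P0: store L4 := 99  bus=[BusRdX]  L4: P0=M P1=I P2=I P3=I  mem[L4]=80
8. P0: load  L0  bus=[BusRd]  L0: P0=S P1=I P2=O P3=I  mem[L0]=16
9. P3: load  L5  bus=[BusRd]  L5: P0=I P1=I P2=I P3=E  mem[L5]=50
10. P3: store L0 := 1  bus=[BusRdX,Flush]  L0: P0=I P1=I P2=I P3=M  mem[L0]=21
11. P2: load  L0  bus=[BusRd]  L0: P0=I P1=I P2=S P3=O  mem[L0]=21
12. P2: load  L0  bus=[-]  L0: P0=I P1=I P2=S P3=O  mem[L0]=21
13. P1: store L0 := 4  bus=[BusRdX,Flush]  L0: P0=I P1=M P2=I P3=I  mem[L0]=1
14. P1: store L0 := 40  bus=[-]  L0: P0=I P1=M P2=I P3=I  mem[L0]=1
15. P1: store L0 := 15  bus=[-]  L0: P0=I P1=M P2=I P3=I  mem[L0]=1
16. P1: store L0 := 69  bus=[-]  L0: P0=I P1=M P2=I P3=I  mem[L0]=1
17. P0: load  L4  bus=[-]  L4: P0=M P1=I P2=I P3=I  mem[L4]=80
18. P1: store L0 := 41  bus=[-]  L0: P0=I P1=M P2=I P3=I  mem[L0]=1
19. P3: store L1 := 39  bus=[BusRdX]  L1: P0=I P1=I P2=I P3=M  mem[L1]=10
20. P3: load  L2  bus=[BusRd]  L2: P0=I P1=I P2=I P3=E  mem[L2]=70

state = I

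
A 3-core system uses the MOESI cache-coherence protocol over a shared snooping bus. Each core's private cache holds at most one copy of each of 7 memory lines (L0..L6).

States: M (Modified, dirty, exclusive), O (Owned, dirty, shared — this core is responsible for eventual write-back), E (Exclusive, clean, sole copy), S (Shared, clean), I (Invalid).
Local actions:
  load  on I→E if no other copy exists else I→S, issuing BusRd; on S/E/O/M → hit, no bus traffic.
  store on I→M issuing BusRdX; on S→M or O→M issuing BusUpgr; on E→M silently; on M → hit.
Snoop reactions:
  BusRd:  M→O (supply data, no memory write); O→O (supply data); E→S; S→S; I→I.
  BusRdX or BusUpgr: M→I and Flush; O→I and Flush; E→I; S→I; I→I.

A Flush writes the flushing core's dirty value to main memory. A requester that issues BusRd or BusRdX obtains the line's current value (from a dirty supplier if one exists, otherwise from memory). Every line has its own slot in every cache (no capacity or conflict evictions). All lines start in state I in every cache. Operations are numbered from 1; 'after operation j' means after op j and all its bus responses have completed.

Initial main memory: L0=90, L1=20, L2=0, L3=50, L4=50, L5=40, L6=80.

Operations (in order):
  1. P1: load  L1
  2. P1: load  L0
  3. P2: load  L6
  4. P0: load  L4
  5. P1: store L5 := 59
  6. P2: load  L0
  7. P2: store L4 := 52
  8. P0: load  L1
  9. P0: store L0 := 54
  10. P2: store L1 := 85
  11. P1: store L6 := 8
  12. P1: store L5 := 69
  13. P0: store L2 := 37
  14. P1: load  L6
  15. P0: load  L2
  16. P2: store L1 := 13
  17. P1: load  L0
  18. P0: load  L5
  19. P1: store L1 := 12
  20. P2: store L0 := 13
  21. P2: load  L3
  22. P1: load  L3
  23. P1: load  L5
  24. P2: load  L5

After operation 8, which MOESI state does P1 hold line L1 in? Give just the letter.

state = S

  op1 P1: load  L1 → I/E/I on L1; bus BusRd; mem=20
  op2 P1: load  L0 → I/E/I on L0; bus BusRd; mem=90
  op3 P2: load  L6 → I/I/E on L6; bus BusRd; mem=80
  op4 P0: load  L4 → E/I/I on L4; bus BusRd; mem=50
  op5 P1: store L5 := 59 → I/M/I on L5; bus BusRdX; mem=40
  op6 P2: load  L0 → I/S/S on L0; bus BusRd; mem=90
  op7 P2: store L4 := 52 → I/I/M on L4; bus BusRdX; mem=50
  op8 P0: load  L1 → S/S/I on L1; bus BusRd; mem=20
  op9 P0: store L0 := 54 → M/I/I on L0; bus BusRdX; mem=90
  op10 P2: store L1 := 85 → I/I/M on L1; bus BusRdX; mem=20
  op11 P1: store L6 := 8 → I/M/I on L6; bus BusRdX; mem=80
  op12 P1: store L5 := 69 → I/M/I on L5; bus (none); mem=40
  op13 P0: store L2 := 37 → M/I/I on L2; bus BusRdX; mem=0
  op14 P1: load  L6 → I/M/I on L6; bus (none); mem=80
  op15 P0: load  L2 → M/I/I on L2; bus (none); mem=0
  op16 P2: store L1 := 13 → I/I/M on L1; bus (none); mem=20
  op17 P1: load  L0 → O/S/I on L0; bus BusRd; mem=90
  op18 P0: load  L5 → S/O/I on L5; bus BusRd; mem=40
  op19 P1: store L1 := 12 → I/M/I on L1; bus BusRdX Flush; mem=13
  op20 P2: store L0 := 13 → I/I/M on L0; bus BusRdX Flush; mem=54
  op21 P2: load  L3 → I/I/E on L3; bus BusRd; mem=50
  op22 P1: load  L3 → I/S/S on L3; bus BusRd; mem=50
  op23 P1: load  L5 → S/O/I on L5; bus (none); mem=40
  op24 P2: load  L5 → S/O/S on L5; bus BusRd; mem=40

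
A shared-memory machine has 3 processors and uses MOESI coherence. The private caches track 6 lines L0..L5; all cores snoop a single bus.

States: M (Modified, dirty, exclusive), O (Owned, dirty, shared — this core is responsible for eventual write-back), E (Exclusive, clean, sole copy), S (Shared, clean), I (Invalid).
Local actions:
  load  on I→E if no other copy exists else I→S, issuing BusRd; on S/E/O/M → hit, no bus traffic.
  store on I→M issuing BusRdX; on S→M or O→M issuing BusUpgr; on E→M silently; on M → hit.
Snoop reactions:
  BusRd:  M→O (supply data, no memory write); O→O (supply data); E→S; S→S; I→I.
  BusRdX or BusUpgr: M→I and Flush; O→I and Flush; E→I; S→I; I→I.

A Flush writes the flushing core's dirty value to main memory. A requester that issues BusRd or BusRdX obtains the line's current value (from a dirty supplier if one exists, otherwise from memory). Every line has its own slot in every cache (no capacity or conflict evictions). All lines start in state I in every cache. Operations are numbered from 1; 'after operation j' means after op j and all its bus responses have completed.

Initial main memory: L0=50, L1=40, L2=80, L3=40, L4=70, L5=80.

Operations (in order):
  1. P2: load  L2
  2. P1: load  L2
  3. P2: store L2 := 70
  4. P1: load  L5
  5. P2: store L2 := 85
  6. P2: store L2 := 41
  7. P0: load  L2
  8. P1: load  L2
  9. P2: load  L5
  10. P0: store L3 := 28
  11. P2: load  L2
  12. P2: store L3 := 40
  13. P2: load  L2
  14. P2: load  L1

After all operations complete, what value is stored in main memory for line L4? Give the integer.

  op1 P2: load  L2 → I/I/E on L2; bus BusRd; mem=80
  op2 P1: load  L2 → I/S/S on L2; bus BusRd; mem=80
  op3 P2: store L2 := 70 → I/I/M on L2; bus BusUpgr; mem=80
  op4 P1: load  L5 → I/E/I on L5; bus BusRd; mem=80
  op5 P2: store L2 := 85 → I/I/M on L2; bus (none); mem=80
  op6 P2: store L2 := 41 → I/I/M on L2; bus (none); mem=80
  op7 P0: load  L2 → S/I/O on L2; bus BusRd; mem=80
  op8 P1: load  L2 → S/S/O on L2; bus BusRd; mem=80
  op9 P2: load  L5 → I/S/S on L5; bus BusRd; mem=80
  op10 P0: store L3 := 28 → M/I/I on L3; bus BusRdX; mem=40
  op11 P2: load  L2 → S/S/O on L2; bus (none); mem=80
  op12 P2: store L3 := 40 → I/I/M on L3; bus BusRdX Flush; mem=28
  op13 P2: load  L2 → S/S/O on L2; bus (none); mem=80
  op14 P2: load  L1 → I/I/E on L1; bus BusRd; mem=40

memory[L4] = 70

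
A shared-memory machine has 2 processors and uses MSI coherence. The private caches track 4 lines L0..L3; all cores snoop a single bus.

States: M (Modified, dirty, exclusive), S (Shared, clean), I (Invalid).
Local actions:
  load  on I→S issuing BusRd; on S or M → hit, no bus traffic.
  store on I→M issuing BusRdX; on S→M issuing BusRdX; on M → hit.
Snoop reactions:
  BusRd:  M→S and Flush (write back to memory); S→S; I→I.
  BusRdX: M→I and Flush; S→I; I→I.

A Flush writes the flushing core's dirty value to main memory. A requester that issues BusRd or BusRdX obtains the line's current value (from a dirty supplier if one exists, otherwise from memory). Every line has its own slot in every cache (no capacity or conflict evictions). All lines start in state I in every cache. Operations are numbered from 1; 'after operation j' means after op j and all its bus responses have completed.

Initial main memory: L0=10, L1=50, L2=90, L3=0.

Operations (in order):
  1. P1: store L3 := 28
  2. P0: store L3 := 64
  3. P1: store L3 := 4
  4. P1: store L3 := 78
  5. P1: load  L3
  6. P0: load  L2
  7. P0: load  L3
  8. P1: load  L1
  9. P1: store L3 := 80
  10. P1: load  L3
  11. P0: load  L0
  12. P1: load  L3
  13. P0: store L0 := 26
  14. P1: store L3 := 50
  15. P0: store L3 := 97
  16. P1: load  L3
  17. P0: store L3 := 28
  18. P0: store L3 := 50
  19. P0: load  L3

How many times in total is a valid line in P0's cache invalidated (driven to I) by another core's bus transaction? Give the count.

[1] P1: store L3 := 28 | P0:I, P1:M(28) | bus: BusRdX
[2] P0: store L3 := 64 | P0:M(64), P1:I | bus: BusRdX,Flush
[3] P1: store L3 := 4 | P0:I, P1:M(4) | bus: BusRdX,Flush
[4] P1: store L3 := 78 | P0:I, P1:M(78) | bus: none
[5] P1: load  L3 | P0:I, P1:M(78) | bus: none
[6] P0: load  L2 | P0:S(90), P1:I | bus: BusRd
[7] P0: load  L3 | P0:S(78), P1:S(78) | bus: BusRd,Flush
[8] P1: load  L1 | P0:I, P1:S(50) | bus: BusRd
[9] P1: store L3 := 80 | P0:I, P1:M(80) | bus: BusRdX
[10] P1: load  L3 | P0:I, P1:M(80) | bus: none
[11] P0: load  L0 | P0:S(10), P1:I | bus: BusRd
[12] P1: load  L3 | P0:I, P1:M(80) | bus: none
[13] P0: store L0 := 26 | P0:M(26), P1:I | bus: BusRdX
[14] P1: store L3 := 50 | P0:I, P1:M(50) | bus: none
[15] P0: store L3 := 97 | P0:M(97), P1:I | bus: BusRdX,Flush
[16] P1: load  L3 | P0:S(97), P1:S(97) | bus: BusRd,Flush
[17] P0: store L3 := 28 | P0:M(28), P1:I | bus: BusRdX
[18] P0: store L3 := 50 | P0:M(50), P1:I | bus: none
[19] P0: load  L3 | P0:M(50), P1:I | bus: none

invalidations = 2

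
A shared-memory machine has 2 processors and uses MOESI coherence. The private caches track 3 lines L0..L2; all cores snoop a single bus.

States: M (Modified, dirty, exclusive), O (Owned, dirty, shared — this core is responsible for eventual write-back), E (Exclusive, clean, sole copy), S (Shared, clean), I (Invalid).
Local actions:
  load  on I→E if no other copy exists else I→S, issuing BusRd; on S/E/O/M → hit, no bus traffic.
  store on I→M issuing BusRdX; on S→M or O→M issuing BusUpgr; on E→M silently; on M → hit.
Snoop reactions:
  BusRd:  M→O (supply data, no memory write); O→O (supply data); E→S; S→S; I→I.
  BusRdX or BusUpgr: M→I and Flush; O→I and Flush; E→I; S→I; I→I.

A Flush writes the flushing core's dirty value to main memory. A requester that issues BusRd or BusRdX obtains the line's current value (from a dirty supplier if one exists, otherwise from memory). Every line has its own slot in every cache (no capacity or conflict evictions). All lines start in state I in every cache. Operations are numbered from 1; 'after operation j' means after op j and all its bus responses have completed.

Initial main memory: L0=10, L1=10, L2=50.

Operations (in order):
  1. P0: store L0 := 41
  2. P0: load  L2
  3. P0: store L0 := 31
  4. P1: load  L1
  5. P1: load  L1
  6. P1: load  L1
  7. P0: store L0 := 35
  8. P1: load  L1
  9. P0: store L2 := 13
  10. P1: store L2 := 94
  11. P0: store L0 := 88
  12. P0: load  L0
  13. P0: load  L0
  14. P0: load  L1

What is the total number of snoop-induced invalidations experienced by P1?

invalidations = 0

  op1 P0: store L0 := 41 → M/I on L0; bus BusRdX; mem=10
  op2 P0: load  L2 → E/I on L2; bus BusRd; mem=50
  op3 P0: store L0 := 31 → M/I on L0; bus (none); mem=10
  op4 P1: load  L1 → I/E on L1; bus BusRd; mem=10
  op5 P1: load  L1 → I/E on L1; bus (none); mem=10
  op6 P1: load  L1 → I/E on L1; bus (none); mem=10
  op7 P0: store L0 := 35 → M/I on L0; bus (none); mem=10
  op8 P1: load  L1 → I/E on L1; bus (none); mem=10
  op9 P0: store L2 := 13 → M/I on L2; bus (none); mem=50
  op10 P1: store L2 := 94 → I/M on L2; bus BusRdX Flush; mem=13
  op11 P0: store L0 := 88 → M/I on L0; bus (none); mem=10
  op12 P0: load  L0 → M/I on L0; bus (none); mem=10
  op13 P0: load  L0 → M/I on L0; bus (none); mem=10
  op14 P0: load  L1 → S/S on L1; bus BusRd; mem=10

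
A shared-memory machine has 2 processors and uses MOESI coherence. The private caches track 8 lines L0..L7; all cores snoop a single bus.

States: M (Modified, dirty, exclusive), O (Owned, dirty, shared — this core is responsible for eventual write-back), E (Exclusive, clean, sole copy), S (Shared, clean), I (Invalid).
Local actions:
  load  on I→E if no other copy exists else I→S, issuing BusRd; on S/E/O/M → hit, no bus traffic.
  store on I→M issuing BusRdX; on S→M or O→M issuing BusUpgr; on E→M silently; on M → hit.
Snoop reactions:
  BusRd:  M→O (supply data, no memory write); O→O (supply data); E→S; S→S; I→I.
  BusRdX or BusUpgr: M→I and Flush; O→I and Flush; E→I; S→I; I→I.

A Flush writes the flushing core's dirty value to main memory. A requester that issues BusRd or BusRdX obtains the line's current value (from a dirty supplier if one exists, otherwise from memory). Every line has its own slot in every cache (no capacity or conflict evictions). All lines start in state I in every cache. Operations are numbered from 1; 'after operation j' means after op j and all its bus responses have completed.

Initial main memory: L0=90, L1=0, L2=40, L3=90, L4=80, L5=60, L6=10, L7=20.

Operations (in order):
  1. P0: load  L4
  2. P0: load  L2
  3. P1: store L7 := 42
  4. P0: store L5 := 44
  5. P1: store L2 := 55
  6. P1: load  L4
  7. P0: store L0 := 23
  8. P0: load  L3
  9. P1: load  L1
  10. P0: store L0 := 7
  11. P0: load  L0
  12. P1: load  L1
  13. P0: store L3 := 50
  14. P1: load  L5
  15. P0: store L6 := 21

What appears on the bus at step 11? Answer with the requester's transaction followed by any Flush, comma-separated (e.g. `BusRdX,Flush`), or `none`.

bus = none

step 1: P0: load  L4  ⟶  EI  (L4)  txn=BusRd  M[L4]=80
step 2: P0: load  L2  ⟶  EI  (L2)  txn=BusRd  M[L2]=40
step 3: P1: store L7 := 42  ⟶  IM  (L7)  txn=BusRdX  M[L7]=20
step 4: P0: store L5 := 44  ⟶  MI  (L5)  txn=BusRdX  M[L5]=60
step 5: P1: store L2 := 55  ⟶  IM  (L2)  txn=BusRdX  M[L2]=40
step 6: P1: load  L4  ⟶  SS  (L4)  txn=BusRd  M[L4]=80
step 7: P0: store L0 := 23  ⟶  MI  (L0)  txn=BusRdX  M[L0]=90
step 8: P0: load  L3  ⟶  EI  (L3)  txn=BusRd  M[L3]=90
step 9: P1: load  L1  ⟶  IE  (L1)  txn=BusRd  M[L1]=0
step 10: P0: store L0 := 7  ⟶  MI  (L0)  txn=∅  M[L0]=90
step 11: P0: load  L0  ⟶  MI  (L0)  txn=∅  M[L0]=90
step 12: P1: load  L1  ⟶  IE  (L1)  txn=∅  M[L1]=0
step 13: P0: store L3 := 50  ⟶  MI  (L3)  txn=∅  M[L3]=90
step 14: P1: load  L5  ⟶  OS  (L5)  txn=BusRd  M[L5]=60
step 15: P0: store L6 := 21  ⟶  MI  (L6)  txn=BusRdX  M[L6]=10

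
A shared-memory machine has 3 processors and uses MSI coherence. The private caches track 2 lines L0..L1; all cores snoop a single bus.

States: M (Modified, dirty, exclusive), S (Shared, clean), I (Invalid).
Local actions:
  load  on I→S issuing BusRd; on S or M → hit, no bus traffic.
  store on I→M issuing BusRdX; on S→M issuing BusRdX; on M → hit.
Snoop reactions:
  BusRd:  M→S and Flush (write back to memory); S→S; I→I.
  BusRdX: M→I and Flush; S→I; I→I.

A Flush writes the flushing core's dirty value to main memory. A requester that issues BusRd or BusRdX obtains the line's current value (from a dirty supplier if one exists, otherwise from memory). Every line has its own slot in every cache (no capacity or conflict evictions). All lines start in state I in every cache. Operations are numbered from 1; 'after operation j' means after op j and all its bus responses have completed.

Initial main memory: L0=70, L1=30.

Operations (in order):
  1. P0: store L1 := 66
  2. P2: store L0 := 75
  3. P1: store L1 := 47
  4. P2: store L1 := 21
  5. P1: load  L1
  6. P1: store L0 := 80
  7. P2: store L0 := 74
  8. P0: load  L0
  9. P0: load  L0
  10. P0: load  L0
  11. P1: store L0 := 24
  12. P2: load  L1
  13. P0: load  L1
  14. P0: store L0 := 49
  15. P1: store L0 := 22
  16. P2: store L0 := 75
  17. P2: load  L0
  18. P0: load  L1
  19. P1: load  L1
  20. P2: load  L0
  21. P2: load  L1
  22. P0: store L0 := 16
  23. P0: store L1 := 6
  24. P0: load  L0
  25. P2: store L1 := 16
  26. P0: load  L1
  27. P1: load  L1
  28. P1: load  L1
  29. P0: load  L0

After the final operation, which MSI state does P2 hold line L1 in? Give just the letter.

state = S

1. P0: store L1 := 66  bus=[BusRdX]  L1: P0=M P1=I P2=I  mem[L1]=30
2. P2: store L0 := 75  bus=[BusRdX]  L0: P0=I P1=I P2=M  mem[L0]=70
3. P1: store L1 := 47  bus=[BusRdX,Flush]  L1: P0=I P1=M P2=I  mem[L1]=66
4. P2: store L1 := 21  bus=[BusRdX,Flush]  L1: P0=I P1=I P2=M  mem[L1]=47
5. P1: load  L1  bus=[BusRd,Flush]  L1: P0=I P1=S P2=S  mem[L1]=21
6. P1: store L0 := 80  bus=[BusRdX,Flush]  L0: P0=I P1=M P2=I  mem[L0]=75
7. P2: store L0 := 74  bus=[BusRdX,Flush]  L0: P0=I P1=I P2=M  mem[L0]=80
8. P0: load  L0  bus=[BusRd,Flush]  L0: P0=S P1=I P2=S  mem[L0]=74
9. P0: load  L0  bus=[-]  L0: P0=S P1=I P2=S  mem[L0]=74
10. P0: load  L0  bus=[-]  L0: P0=S P1=I P2=S  mem[L0]=74
11. P1: store L0 := 24  bus=[BusRdX]  L0: P0=I P1=M P2=I  mem[L0]=74
12. P2: load  L1  bus=[-]  L1: P0=I P1=S P2=S  mem[L1]=21
13. P0: load  L1  bus=[BusRd]  L1: P0=S P1=S P2=S  mem[L1]=21
14. P0: store L0 := 49  bus=[BusRdX,Flush]  L0: P0=M P1=I P2=I  mem[L0]=24
15. P1: store L0 := 22  bus=[BusRdX,Flush]  L0: P0=I P1=M P2=I  mem[L0]=49
16. P2: store L0 := 75  bus=[BusRdX,Flush]  L0: P0=I P1=I P2=M  mem[L0]=22
17. P2: load  L0  bus=[-]  L0: P0=I P1=I P2=M  mem[L0]=22
18. P0: load  L1  bus=[-]  L1: P0=S P1=S P2=S  mem[L1]=21
19. P1: load  L1  bus=[-]  L1: P0=S P1=S P2=S  mem[L1]=21
20. P2: load  L0  bus=[-]  L0: P0=I P1=I P2=M  mem[L0]=22
21. P2: load  L1  bus=[-]  L1: P0=S P1=S P2=S  mem[L1]=21
22. P0: store L0 := 16  bus=[BusRdX,Flush]  L0: P0=M P1=I P2=I  mem[L0]=75
23. P0: store L1 := 6  bus=[BusRdX]  L1: P0=M P1=I P2=I  mem[L1]=21
24. P0: load  L0  bus=[-]  L0: P0=M P1=I P2=I  mem[L0]=75
25. P2: store L1 := 16  bus=[BusRdX,Flush]  L1: P0=I P1=I P2=M  mem[L1]=6
26. P0: load  L1  bus=[BusRd,Flush]  L1: P0=S P1=I P2=S  mem[L1]=16
27. P1: load  L1  bus=[BusRd]  L1: P0=S P1=S P2=S  mem[L1]=16
28. P1: load  L1  bus=[-]  L1: P0=S P1=S P2=S  mem[L1]=16
29. P0: load  L0  bus=[-]  L0: P0=M P1=I P2=I  mem[L0]=75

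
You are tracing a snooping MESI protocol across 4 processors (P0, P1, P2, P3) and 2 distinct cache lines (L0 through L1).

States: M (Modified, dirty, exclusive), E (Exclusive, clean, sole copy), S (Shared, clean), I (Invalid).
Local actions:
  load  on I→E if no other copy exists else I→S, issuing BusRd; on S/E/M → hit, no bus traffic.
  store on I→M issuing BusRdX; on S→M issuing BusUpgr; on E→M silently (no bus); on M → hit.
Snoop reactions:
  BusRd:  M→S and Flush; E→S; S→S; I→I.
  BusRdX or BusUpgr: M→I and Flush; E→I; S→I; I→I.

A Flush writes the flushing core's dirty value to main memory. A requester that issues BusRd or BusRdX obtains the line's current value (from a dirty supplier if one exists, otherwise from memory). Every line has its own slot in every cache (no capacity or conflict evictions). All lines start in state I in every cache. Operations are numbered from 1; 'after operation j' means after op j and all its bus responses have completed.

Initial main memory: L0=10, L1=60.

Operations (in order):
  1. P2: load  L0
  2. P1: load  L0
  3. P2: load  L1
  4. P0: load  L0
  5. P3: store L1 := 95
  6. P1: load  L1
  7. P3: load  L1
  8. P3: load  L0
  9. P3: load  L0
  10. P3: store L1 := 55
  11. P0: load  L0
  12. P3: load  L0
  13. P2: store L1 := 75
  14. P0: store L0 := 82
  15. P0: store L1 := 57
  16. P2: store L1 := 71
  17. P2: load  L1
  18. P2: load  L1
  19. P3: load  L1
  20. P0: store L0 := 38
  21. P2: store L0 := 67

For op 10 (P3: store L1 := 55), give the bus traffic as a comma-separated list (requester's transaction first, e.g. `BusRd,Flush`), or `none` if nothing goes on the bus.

[1] P2: load  L0 | P0:I, P1:I, P2:E(10), P3:I | bus: BusRd
[2] P1: load  L0 | P0:I, P1:S(10), P2:S(10), P3:I | bus: BusRd
[3] P2: load  L1 | P0:I, P1:I, P2:E(60), P3:I | bus: BusRd
[4] P0: load  L0 | P0:S(10), P1:S(10), P2:S(10), P3:I | bus: BusRd
[5] P3: store L1 := 95 | P0:I, P1:I, P2:I, P3:M(95) | bus: BusRdX
[6] P1: load  L1 | P0:I, P1:S(95), P2:I, P3:S(95) | bus: BusRd,Flush
[7] P3: load  L1 | P0:I, P1:S(95), P2:I, P3:S(95) | bus: none
[8] P3: load  L0 | P0:S(10), P1:S(10), P2:S(10), P3:S(10) | bus: BusRd
[9] P3: load  L0 | P0:S(10), P1:S(10), P2:S(10), P3:S(10) | bus: none
[10] P3: store L1 := 55 | P0:I, P1:I, P2:I, P3:M(55) | bus: BusUpgr
[11] P0: load  L0 | P0:S(10), P1:S(10), P2:S(10), P3:S(10) | bus: none
[12] P3: load  L0 | P0:S(10), P1:S(10), P2:S(10), P3:S(10) | bus: none
[13] P2: store L1 := 75 | P0:I, P1:I, P2:M(75), P3:I | bus: BusRdX,Flush
[14] P0: store L0 := 82 | P0:M(82), P1:I, P2:I, P3:I | bus: BusUpgr
[15] P0: store L1 := 57 | P0:M(57), P1:I, P2:I, P3:I | bus: BusRdX,Flush
[16] P2: store L1 := 71 | P0:I, P1:I, P2:M(71), P3:I | bus: BusRdX,Flush
[17] P2: load  L1 | P0:I, P1:I, P2:M(71), P3:I | bus: none
[18] P2: load  L1 | P0:I, P1:I, P2:M(71), P3:I | bus: none
[19] P3: load  L1 | P0:I, P1:I, P2:S(71), P3:S(71) | bus: BusRd,Flush
[20] P0: store L0 := 38 | P0:M(38), P1:I, P2:I, P3:I | bus: none
[21] P2: store L0 := 67 | P0:I, P1:I, P2:M(67), P3:I | bus: BusRdX,Flush

bus = BusUpgr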